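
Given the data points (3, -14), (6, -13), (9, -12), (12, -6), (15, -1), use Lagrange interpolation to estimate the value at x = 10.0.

Lagrange interpolation formula:
P(x) = Σ yᵢ × Lᵢ(x)
where Lᵢ(x) = Π_{j≠i} (x - xⱼ)/(xᵢ - xⱼ)

L_0(10.0) = (10.0 - 6)/(3 - 6) × (10.0 - 9)/(3 - 9) × (10.0 - 12)/(3 - 12) × (10.0 - 15)/(3 - 15) = 0.020576
L_1(10.0) = (10.0 - 3)/(6 - 3) × (10.0 - 9)/(6 - 9) × (10.0 - 12)/(6 - 12) × (10.0 - 15)/(6 - 15) = -0.144033
L_2(10.0) = (10.0 - 3)/(9 - 3) × (10.0 - 6)/(9 - 6) × (10.0 - 12)/(9 - 12) × (10.0 - 15)/(9 - 15) = 0.864198
L_3(10.0) = (10.0 - 3)/(12 - 3) × (10.0 - 6)/(12 - 6) × (10.0 - 9)/(12 - 9) × (10.0 - 15)/(12 - 15) = 0.288066
L_4(10.0) = (10.0 - 3)/(15 - 3) × (10.0 - 6)/(15 - 6) × (10.0 - 9)/(15 - 9) × (10.0 - 12)/(15 - 12) = -0.028807

P(10.0) = (-14)×L_0(10.0) + (-13)×L_1(10.0) + (-12)×L_2(10.0) + (-6)×L_3(10.0) + (-1)×L_4(10.0)
P(10.0) = -10.485597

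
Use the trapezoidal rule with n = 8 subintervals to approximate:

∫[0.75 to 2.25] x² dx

f(x) = x²
a = 0.75, b = 2.25, n = 8
h = (b - a)/n = 0.187500

Trapezoidal rule: (h/2)[f(x₀) + 2f(x₁) + 2f(x₂) + ... + f(xₙ)]

x_0 = 0.7500, f(x_0) = 0.562500, coefficient = 1
x_1 = 0.9375, f(x_1) = 0.878906, coefficient = 2
x_2 = 1.1250, f(x_2) = 1.265625, coefficient = 2
x_3 = 1.3125, f(x_3) = 1.722656, coefficient = 2
x_4 = 1.5000, f(x_4) = 2.250000, coefficient = 2
x_5 = 1.6875, f(x_5) = 2.847656, coefficient = 2
x_6 = 1.8750, f(x_6) = 3.515625, coefficient = 2
x_7 = 2.0625, f(x_7) = 4.253906, coefficient = 2
x_8 = 2.2500, f(x_8) = 5.062500, coefficient = 1

I ≈ (0.187500/2) × 39.093750 = 3.665039
Exact value: 3.656250
Error: 0.008789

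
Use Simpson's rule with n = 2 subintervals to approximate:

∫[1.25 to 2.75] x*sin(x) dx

f(x) = x*sin(x)
a = 1.25, b = 2.75, n = 2
h = (b - a)/n = 0.750000

Simpson's rule: (h/3)[f(x₀) + 4f(x₁) + 2f(x₂) + ... + f(xₙ)]

x_0 = 1.2500, f(x_0) = 1.186231, coefficient = 1
x_1 = 2.0000, f(x_1) = 1.818595, coefficient = 4
x_2 = 2.7500, f(x_2) = 1.049568, coefficient = 1

I ≈ (0.750000/3) × 9.510178 = 2.377544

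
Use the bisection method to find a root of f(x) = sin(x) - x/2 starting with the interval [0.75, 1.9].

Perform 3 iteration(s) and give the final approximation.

f(x) = sin(x) - x/2
Initial interval: [0.75, 1.9]

Iteration 1:
  c_1 = (0.750000 + 1.900000)/2 = 1.325000
  f(c_1) = f(1.325000) = 0.307444
  f(a) × f(c) ≥ 0, new interval: [1.325000, 1.900000]
Iteration 2:
  c_2 = (1.325000 + 1.900000)/2 = 1.612500
  f(c_2) = f(1.612500) = 0.192881
  f(a) × f(c) ≥ 0, new interval: [1.612500, 1.900000]
Iteration 3:
  c_3 = (1.612500 + 1.900000)/2 = 1.756250
  f(c_3) = f(1.756250) = 0.104728
  f(a) × f(c) ≥ 0, new interval: [1.756250, 1.900000]

After 3 iteration(s), the approximation is c_3 = 1.756250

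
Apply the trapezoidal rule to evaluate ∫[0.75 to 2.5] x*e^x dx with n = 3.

f(x) = x*e^x
a = 0.75, b = 2.5, n = 3
h = (b - a)/n = 0.583333

Trapezoidal rule: (h/2)[f(x₀) + 2f(x₁) + 2f(x₂) + ... + f(xₙ)]

x_0 = 0.7500, f(x_0) = 1.587750, coefficient = 1
x_1 = 1.3333, f(x_1) = 5.058224, coefficient = 2
x_2 = 1.9167, f(x_2) = 13.029998, coefficient = 2
x_3 = 2.5000, f(x_3) = 30.456235, coefficient = 1

I ≈ (0.583333/2) × 68.220429 = 19.897625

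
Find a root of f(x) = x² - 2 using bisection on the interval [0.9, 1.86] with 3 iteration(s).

f(x) = x² - 2
Initial interval: [0.9, 1.86]

Iteration 1:
  c_1 = (0.900000 + 1.860000)/2 = 1.380000
  f(c_1) = f(1.380000) = -0.095600
  f(a) × f(c) ≥ 0, new interval: [1.380000, 1.860000]
Iteration 2:
  c_2 = (1.380000 + 1.860000)/2 = 1.620000
  f(c_2) = f(1.620000) = 0.624400
  f(a) × f(c) < 0, new interval: [1.380000, 1.620000]
Iteration 3:
  c_3 = (1.380000 + 1.620000)/2 = 1.500000
  f(c_3) = f(1.500000) = 0.250000
  f(a) × f(c) < 0, new interval: [1.380000, 1.500000]

After 3 iteration(s), the approximation is c_3 = 1.500000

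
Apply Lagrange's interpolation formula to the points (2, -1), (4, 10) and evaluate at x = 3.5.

Lagrange interpolation formula:
P(x) = Σ yᵢ × Lᵢ(x)
where Lᵢ(x) = Π_{j≠i} (x - xⱼ)/(xᵢ - xⱼ)

L_0(3.5) = (3.5 - 4)/(2 - 4) = 0.250000
L_1(3.5) = (3.5 - 2)/(4 - 2) = 0.750000

P(3.5) = (-1)×L_0(3.5) + 10×L_1(3.5)
P(3.5) = 7.250000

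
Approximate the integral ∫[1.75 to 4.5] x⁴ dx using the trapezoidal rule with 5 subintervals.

f(x) = x⁴
a = 1.75, b = 4.5, n = 5
h = (b - a)/n = 0.550000

Trapezoidal rule: (h/2)[f(x₀) + 2f(x₁) + 2f(x₂) + ... + f(xₙ)]

x_0 = 1.7500, f(x_0) = 9.378906, coefficient = 1
x_1 = 2.3000, f(x_1) = 27.984100, coefficient = 2
x_2 = 2.8500, f(x_2) = 65.975006, coefficient = 2
x_3 = 3.4000, f(x_3) = 133.633600, coefficient = 2
x_4 = 3.9500, f(x_4) = 243.438006, coefficient = 2
x_5 = 4.5000, f(x_5) = 410.062500, coefficient = 1

I ≈ (0.550000/2) × 1361.502831 = 374.413279
Exact value: 365.773633
Error: 8.639646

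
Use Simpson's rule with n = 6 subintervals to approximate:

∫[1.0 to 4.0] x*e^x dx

f(x) = x*e^x
a = 1.0, b = 4.0, n = 6
h = (b - a)/n = 0.500000

Simpson's rule: (h/3)[f(x₀) + 4f(x₁) + 2f(x₂) + ... + f(xₙ)]

x_0 = 1.0000, f(x_0) = 2.718282, coefficient = 1
x_1 = 1.5000, f(x_1) = 6.722534, coefficient = 4
x_2 = 2.0000, f(x_2) = 14.778112, coefficient = 2
x_3 = 2.5000, f(x_3) = 30.456235, coefficient = 4
x_4 = 3.0000, f(x_4) = 60.256611, coefficient = 2
x_5 = 3.5000, f(x_5) = 115.904082, coefficient = 4
x_6 = 4.0000, f(x_6) = 218.392600, coefficient = 1

I ≈ (0.500000/3) × 983.511729 = 163.918622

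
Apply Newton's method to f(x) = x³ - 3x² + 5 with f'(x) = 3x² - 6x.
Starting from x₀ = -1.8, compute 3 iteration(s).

f(x) = x³ - 3x² + 5
f'(x) = 3x² - 6x
x₀ = -1.8

Newton-Raphson formula: x_{n+1} = x_n - f(x_n)/f'(x_n)

Iteration 1:
  f(-1.800000) = -10.552000
  f'(-1.800000) = 20.520000
  x_1 = -1.800000 - (-10.552000)/20.520000 = -1.285770
Iteration 2:
  f(-1.285770) = -2.085254
  f'(-1.285770) = 12.674233
  x_2 = -1.285770 - (-2.085254)/12.674233 = -1.121243
Iteration 3:
  f(-1.121243) = -0.181168
  f'(-1.121243) = 10.499015
  x_3 = -1.121243 - (-0.181168)/10.499015 = -1.103987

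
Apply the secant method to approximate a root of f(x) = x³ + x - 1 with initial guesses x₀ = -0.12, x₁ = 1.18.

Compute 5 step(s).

f(x) = x³ + x - 1
x₀ = -0.12, x₁ = 1.18

Secant formula: x_{n+1} = x_n - f(x_n)(x_n - x_{n-1})/(f(x_n) - f(x_{n-1}))

Iteration 1:
  f(-0.120000) = -1.121728
  f(1.180000) = 1.823032
  x_2 = 1.180000 - 1.823032×(1.180000 - (-0.120000))/(1.823032 - (-1.121728))
       = 0.375200
Iteration 2:
  f(1.180000) = 1.823032
  f(0.375200) = -0.571981
  x_3 = 0.375200 - (-0.571981)×(0.375200 - 1.180000)/(-0.571981 - 1.823032)
       = 0.567404
Iteration 3:
  f(0.375200) = -0.571981
  f(0.567404) = -0.249922
  x_4 = 0.567404 - (-0.249922)×(0.567404 - 0.375200)/(-0.249922 - (-0.571981))
       = 0.716557
Iteration 4:
  f(0.567404) = -0.249922
  f(0.716557) = 0.084475
  x_5 = 0.716557 - 0.084475×(0.716557 - 0.567404)/(0.084475 - (-0.249922))
       = 0.678878
Iteration 5:
  f(0.716557) = 0.084475
  f(0.678878) = -0.008244
  x_6 = 0.678878 - (-0.008244)×(0.678878 - 0.716557)/(-0.008244 - 0.084475)
       = 0.682228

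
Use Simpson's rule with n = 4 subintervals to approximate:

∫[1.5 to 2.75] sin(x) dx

f(x) = sin(x)
a = 1.5, b = 2.75, n = 4
h = (b - a)/n = 0.312500

Simpson's rule: (h/3)[f(x₀) + 4f(x₁) + 2f(x₂) + ... + f(xₙ)]

x_0 = 1.5000, f(x_0) = 0.997495, coefficient = 1
x_1 = 1.8125, f(x_1) = 0.970932, coefficient = 4
x_2 = 2.1250, f(x_2) = 0.850320, coefficient = 2
x_3 = 2.4375, f(x_3) = 0.647343, coefficient = 4
x_4 = 2.7500, f(x_4) = 0.381661, coefficient = 1

I ≈ (0.312500/3) × 9.552892 = 0.995093
Exact value: 0.995040
Error: 0.000053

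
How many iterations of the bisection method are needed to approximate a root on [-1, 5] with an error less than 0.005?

We need (b-a)/2^n ≤ 0.005
(5 - (-1))/2^n ≤ 0.005
6/2^n ≤ 0.005
2^n ≥ 1200
n ≥ log₂(1200) = 10.23
n ≥ 11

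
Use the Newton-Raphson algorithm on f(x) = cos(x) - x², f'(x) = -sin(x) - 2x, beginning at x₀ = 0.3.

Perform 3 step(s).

f(x) = cos(x) - x²
f'(x) = -sin(x) - 2x
x₀ = 0.3

Newton-Raphson formula: x_{n+1} = x_n - f(x_n)/f'(x_n)

Iteration 1:
  f(0.300000) = 0.865336
  f'(0.300000) = -0.895520
  x_1 = 0.300000 - 0.865336/(-0.895520) = 1.266295
Iteration 2:
  f(1.266295) = -1.303685
  f'(1.266295) = -3.486586
  x_2 = 1.266295 - (-1.303685)/(-3.486586) = 0.892380
Iteration 3:
  f(0.892380) = -0.168782
  f'(0.892380) = -2.563329
  x_3 = 0.892380 - (-0.168782)/(-2.563329) = 0.826535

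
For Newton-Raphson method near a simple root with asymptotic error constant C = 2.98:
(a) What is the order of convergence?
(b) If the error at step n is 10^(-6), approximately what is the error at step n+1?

(a) Newton-Raphson has quadratic (order 2) convergence near simple roots.
    This means |e_{n+1}| ≈ C|e_n|².

(b) With |e_n| = 10^(-6) and C = 2.98:
    |e_{n+1}| ≈ 2.98 × (10^(-6))² = 2.98 × 10^(-12)

(a) 2 (quadratic); (b) |e_{n+1}| ≈ 2.980e-12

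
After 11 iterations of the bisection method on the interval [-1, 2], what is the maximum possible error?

Bisection error bound: |error| ≤ (b-a)/2^n
|error| ≤ (2 - (-1))/2^11 = 3/2^11
|error| ≤ 0.0014648438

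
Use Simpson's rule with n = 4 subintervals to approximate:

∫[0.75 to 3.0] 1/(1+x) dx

f(x) = 1/(1+x)
a = 0.75, b = 3.0, n = 4
h = (b - a)/n = 0.562500

Simpson's rule: (h/3)[f(x₀) + 4f(x₁) + 2f(x₂) + ... + f(xₙ)]

x_0 = 0.7500, f(x_0) = 0.571429, coefficient = 1
x_1 = 1.3125, f(x_1) = 0.432432, coefficient = 4
x_2 = 1.8750, f(x_2) = 0.347826, coefficient = 2
x_3 = 2.4375, f(x_3) = 0.290909, coefficient = 4
x_4 = 3.0000, f(x_4) = 0.250000, coefficient = 1

I ≈ (0.562500/3) × 4.410447 = 0.826959
Exact value: 0.826679
Error: 0.000280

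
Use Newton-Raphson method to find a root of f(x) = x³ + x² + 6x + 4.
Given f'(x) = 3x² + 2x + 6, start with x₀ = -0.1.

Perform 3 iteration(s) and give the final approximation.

f(x) = x³ + x² + 6x + 4
f'(x) = 3x² + 2x + 6
x₀ = -0.1

Newton-Raphson formula: x_{n+1} = x_n - f(x_n)/f'(x_n)

Iteration 1:
  f(-0.100000) = 3.409000
  f'(-0.100000) = 5.830000
  x_1 = -0.100000 - 3.409000/5.830000 = -0.684734
Iteration 2:
  f(-0.684734) = 0.039411
  f'(-0.684734) = 6.037114
  x_2 = -0.684734 - 0.039411/6.037114 = -0.691262
Iteration 3:
  f(-0.691262) = -0.000045
  f'(-0.691262) = 6.051006
  x_3 = -0.691262 - (-0.000045)/6.051006 = -0.691255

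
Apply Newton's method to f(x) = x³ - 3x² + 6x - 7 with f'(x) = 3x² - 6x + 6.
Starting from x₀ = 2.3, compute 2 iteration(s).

f(x) = x³ - 3x² + 6x - 7
f'(x) = 3x² - 6x + 6
x₀ = 2.3

Newton-Raphson formula: x_{n+1} = x_n - f(x_n)/f'(x_n)

Iteration 1:
  f(2.300000) = 3.097000
  f'(2.300000) = 8.070000
  x_1 = 2.300000 - 3.097000/8.070000 = 1.916233
Iteration 2:
  f(1.916233) = 0.517861
  f'(1.916233) = 5.518449
  x_2 = 1.916233 - 0.517861/5.518449 = 1.822391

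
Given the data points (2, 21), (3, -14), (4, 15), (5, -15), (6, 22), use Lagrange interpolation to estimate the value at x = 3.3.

Lagrange interpolation formula:
P(x) = Σ yᵢ × Lᵢ(x)
where Lᵢ(x) = Π_{j≠i} (x - xⱼ)/(xᵢ - xⱼ)

L_0(3.3) = (3.3 - 3)/(2 - 3) × (3.3 - 4)/(2 - 4) × (3.3 - 5)/(2 - 5) × (3.3 - 6)/(2 - 6) = -0.040162
L_1(3.3) = (3.3 - 2)/(3 - 2) × (3.3 - 4)/(3 - 4) × (3.3 - 5)/(3 - 5) × (3.3 - 6)/(3 - 6) = 0.696150
L_2(3.3) = (3.3 - 2)/(4 - 2) × (3.3 - 3)/(4 - 3) × (3.3 - 5)/(4 - 5) × (3.3 - 6)/(4 - 6) = 0.447525
L_3(3.3) = (3.3 - 2)/(5 - 2) × (3.3 - 3)/(5 - 3) × (3.3 - 4)/(5 - 4) × (3.3 - 6)/(5 - 6) = -0.122850
L_4(3.3) = (3.3 - 2)/(6 - 2) × (3.3 - 3)/(6 - 3) × (3.3 - 4)/(6 - 4) × (3.3 - 5)/(6 - 5) = 0.019337

P(3.3) = 21×L_0(3.3) + (-14)×L_1(3.3) + 15×L_2(3.3) + (-15)×L_3(3.3) + 22×L_4(3.3)
P(3.3) = -1.608463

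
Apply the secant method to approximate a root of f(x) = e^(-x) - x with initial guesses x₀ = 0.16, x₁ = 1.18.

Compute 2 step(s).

f(x) = e^(-x) - x
x₀ = 0.16, x₁ = 1.18

Secant formula: x_{n+1} = x_n - f(x_n)(x_n - x_{n-1})/(f(x_n) - f(x_{n-1}))

Iteration 1:
  f(0.160000) = 0.692144
  f(1.180000) = -0.872721
  x_2 = 1.180000 - (-0.872721)×(1.180000 - 0.160000)/(-0.872721 - 0.692144)
       = 0.611149
Iteration 2:
  f(1.180000) = -0.872721
  f(0.611149) = -0.068421
  x_3 = 0.611149 - (-0.068421)×(0.611149 - 1.180000)/(-0.068421 - (-0.872721))
       = 0.562757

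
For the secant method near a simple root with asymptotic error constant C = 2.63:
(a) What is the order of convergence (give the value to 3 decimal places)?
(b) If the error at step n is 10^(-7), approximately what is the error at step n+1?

(a) Secant method has superlinear convergence with order φ = (1+√5)/2 ≈ 1.618.
    This means |e_{n+1}| ≈ C|e_n|^1.618.

(b) With |e_n| = 10^(-7) and C = 2.63:
    |e_{n+1}| ≈ 2.63 × (10^(-7))^1.618 = 2.63 × 10^(-11.33)

(a) ≈ 1.618 (golden ratio); (b) |e_{n+1}| ≈ 1.241e-11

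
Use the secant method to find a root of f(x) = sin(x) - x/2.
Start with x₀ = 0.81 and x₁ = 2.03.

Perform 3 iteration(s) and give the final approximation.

f(x) = sin(x) - x/2
x₀ = 0.81, x₁ = 2.03

Secant formula: x_{n+1} = x_n - f(x_n)(x_n - x_{n-1})/(f(x_n) - f(x_{n-1}))

Iteration 1:
  f(0.810000) = 0.319287
  f(2.030000) = -0.118594
  x_2 = 2.030000 - (-0.118594)×(2.030000 - 0.810000)/(-0.118594 - 0.319287)
       = 1.699580
Iteration 2:
  f(2.030000) = -0.118594
  f(1.699580) = 0.141929
  x_3 = 1.699580 - 0.141929×(1.699580 - 2.030000)/(0.141929 - (-0.118594))
       = 1.879588
Iteration 3:
  f(1.699580) = 0.141929
  f(1.879588) = 0.012908
  x_4 = 1.879588 - 0.012908×(1.879588 - 1.699580)/(0.012908 - 0.141929)
       = 1.897596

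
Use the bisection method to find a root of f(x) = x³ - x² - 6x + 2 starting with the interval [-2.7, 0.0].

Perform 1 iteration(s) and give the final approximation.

f(x) = x³ - x² - 6x + 2
Initial interval: [-2.7, 0.0]

Iteration 1:
  c_1 = (-2.700000 + 0.000000)/2 = -1.350000
  f(c_1) = f(-1.350000) = 5.817125
  f(a) × f(c) < 0, new interval: [-2.700000, -1.350000]

After 1 iteration(s), the approximation is c_1 = -1.350000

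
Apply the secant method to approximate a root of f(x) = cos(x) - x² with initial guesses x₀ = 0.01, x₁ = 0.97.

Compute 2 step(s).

f(x) = cos(x) - x²
x₀ = 0.01, x₁ = 0.97

Secant formula: x_{n+1} = x_n - f(x_n)(x_n - x_{n-1})/(f(x_n) - f(x_{n-1}))

Iteration 1:
  f(0.010000) = 0.999850
  f(0.970000) = -0.375600
  x_2 = 0.970000 - (-0.375600)×(0.970000 - 0.010000)/(-0.375600 - 0.999850)
       = 0.707848
Iteration 2:
  f(0.970000) = -0.375600
  f(0.707848) = 0.258713
  x_3 = 0.707848 - 0.258713×(0.707848 - 0.970000)/(0.258713 - (-0.375600))
       = 0.814770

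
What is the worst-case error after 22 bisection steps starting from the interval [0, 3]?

Bisection error bound: |error| ≤ (b-a)/2^n
|error| ≤ (3 - 0)/2^22 = 3/2^22
|error| ≤ 0.0000007153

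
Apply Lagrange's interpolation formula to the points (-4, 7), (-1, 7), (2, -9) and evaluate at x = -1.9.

Lagrange interpolation formula:
P(x) = Σ yᵢ × Lᵢ(x)
where Lᵢ(x) = Π_{j≠i} (x - xⱼ)/(xᵢ - xⱼ)

L_0(-1.9) = (-1.9 - (-1))/(-4 - (-1)) × (-1.9 - 2)/(-4 - 2) = 0.195000
L_1(-1.9) = (-1.9 - (-4))/(-1 - (-4)) × (-1.9 - 2)/(-1 - 2) = 0.910000
L_2(-1.9) = (-1.9 - (-4))/(2 - (-4)) × (-1.9 - (-1))/(2 - (-1)) = -0.105000

P(-1.9) = 7×L_0(-1.9) + 7×L_1(-1.9) + (-9)×L_2(-1.9)
P(-1.9) = 8.680000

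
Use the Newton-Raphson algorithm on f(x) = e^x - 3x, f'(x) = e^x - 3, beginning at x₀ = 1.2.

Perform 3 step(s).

f(x) = e^x - 3x
f'(x) = e^x - 3
x₀ = 1.2

Newton-Raphson formula: x_{n+1} = x_n - f(x_n)/f'(x_n)

Iteration 1:
  f(1.200000) = -0.279883
  f'(1.200000) = 0.320117
  x_1 = 1.200000 - (-0.279883)/0.320117 = 2.074315
Iteration 2:
  f(2.074315) = 1.736148
  f'(2.074315) = 4.959094
  x_2 = 2.074315 - 1.736148/4.959094 = 1.724221
Iteration 3:
  f(1.724221) = 0.435488
  f'(1.724221) = 2.608152
  x_3 = 1.724221 - 0.435488/2.608152 = 1.557249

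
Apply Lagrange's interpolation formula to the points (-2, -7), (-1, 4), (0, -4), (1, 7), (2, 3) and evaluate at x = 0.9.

Lagrange interpolation formula:
P(x) = Σ yᵢ × Lᵢ(x)
where Lᵢ(x) = Π_{j≠i} (x - xⱼ)/(xᵢ - xⱼ)

L_0(0.9) = (0.9 - (-1))/(-2 - (-1)) × (0.9 - 0)/(-2 - 0) × (0.9 - 1)/(-2 - 1) × (0.9 - 2)/(-2 - 2) = 0.007837
L_1(0.9) = (0.9 - (-2))/(-1 - (-2)) × (0.9 - 0)/(-1 - 0) × (0.9 - 1)/(-1 - 1) × (0.9 - 2)/(-1 - 2) = -0.047850
L_2(0.9) = (0.9 - (-2))/(0 - (-2)) × (0.9 - (-1))/(0 - (-1)) × (0.9 - 1)/(0 - 1) × (0.9 - 2)/(0 - 2) = 0.151525
L_3(0.9) = (0.9 - (-2))/(1 - (-2)) × (0.9 - (-1))/(1 - (-1)) × (0.9 - 0)/(1 - 0) × (0.9 - 2)/(1 - 2) = 0.909150
L_4(0.9) = (0.9 - (-2))/(2 - (-2)) × (0.9 - (-1))/(2 - (-1)) × (0.9 - 0)/(2 - 0) × (0.9 - 1)/(2 - 1) = -0.020662

P(0.9) = (-7)×L_0(0.9) + 4×L_1(0.9) + (-4)×L_2(0.9) + 7×L_3(0.9) + 3×L_4(0.9)
P(0.9) = 5.449700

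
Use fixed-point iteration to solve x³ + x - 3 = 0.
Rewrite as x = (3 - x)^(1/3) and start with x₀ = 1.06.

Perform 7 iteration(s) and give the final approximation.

Equation: x³ + x - 3 = 0
Fixed-point form: x = (3 - x)^(1/3)
x₀ = 1.06

x_1 = g(1.060000) = 1.247194
x_2 = g(1.247194) = 1.205715
x_3 = g(1.205715) = 1.215152
x_4 = g(1.215152) = 1.213018
x_5 = g(1.213018) = 1.213501
x_6 = g(1.213501) = 1.213391
x_7 = g(1.213391) = 1.213416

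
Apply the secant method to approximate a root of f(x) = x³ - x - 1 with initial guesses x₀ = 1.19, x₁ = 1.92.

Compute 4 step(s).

f(x) = x³ - x - 1
x₀ = 1.19, x₁ = 1.92

Secant formula: x_{n+1} = x_n - f(x_n)(x_n - x_{n-1})/(f(x_n) - f(x_{n-1}))

Iteration 1:
  f(1.190000) = -0.504841
  f(1.920000) = 4.157888
  x_2 = 1.920000 - 4.157888×(1.920000 - 1.190000)/(4.157888 - (-0.504841))
       = 1.269038
Iteration 2:
  f(1.920000) = 4.157888
  f(1.269038) = -0.225305
  x_3 = 1.269038 - (-0.225305)×(1.269038 - 1.920000)/(-0.225305 - 4.157888)
       = 1.302499
Iteration 3:
  f(1.269038) = -0.225305
  f(1.302499) = -0.092804
  x_4 = 1.302499 - (-0.092804)×(1.302499 - 1.269038)/(-0.092804 - (-0.225305))
       = 1.325935
Iteration 4:
  f(1.302499) = -0.092804
  f(1.325935) = 0.005197
  x_5 = 1.325935 - 0.005197×(1.325935 - 1.302499)/(0.005197 - (-0.092804))
       = 1.324692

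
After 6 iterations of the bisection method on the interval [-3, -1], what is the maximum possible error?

Bisection error bound: |error| ≤ (b-a)/2^n
|error| ≤ (-1 - (-3))/2^6 = 2/2^6
|error| ≤ 0.0312500000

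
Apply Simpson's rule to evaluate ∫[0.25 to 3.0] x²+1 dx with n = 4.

f(x) = x²+1
a = 0.25, b = 3.0, n = 4
h = (b - a)/n = 0.687500

Simpson's rule: (h/3)[f(x₀) + 4f(x₁) + 2f(x₂) + ... + f(xₙ)]

x_0 = 0.2500, f(x_0) = 1.062500, coefficient = 1
x_1 = 0.9375, f(x_1) = 1.878906, coefficient = 4
x_2 = 1.6250, f(x_2) = 3.640625, coefficient = 2
x_3 = 2.3125, f(x_3) = 6.347656, coefficient = 4
x_4 = 3.0000, f(x_4) = 10.000000, coefficient = 1

I ≈ (0.687500/3) × 51.250000 = 11.744792
Exact value: 11.744792
Error: 0.000000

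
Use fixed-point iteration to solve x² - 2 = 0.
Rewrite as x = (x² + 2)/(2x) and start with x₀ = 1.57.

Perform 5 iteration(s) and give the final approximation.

Equation: x² - 2 = 0
Fixed-point form: x = (x² + 2)/(2x)
x₀ = 1.57

x_1 = g(1.570000) = 1.421943
x_2 = g(1.421943) = 1.414235
x_3 = g(1.414235) = 1.414214
x_4 = g(1.414214) = 1.414214
x_5 = g(1.414214) = 1.414214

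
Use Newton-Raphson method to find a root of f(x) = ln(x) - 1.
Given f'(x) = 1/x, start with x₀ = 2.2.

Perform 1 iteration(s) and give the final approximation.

f(x) = ln(x) - 1
f'(x) = 1/x
x₀ = 2.2

Newton-Raphson formula: x_{n+1} = x_n - f(x_n)/f'(x_n)

Iteration 1:
  f(2.200000) = -0.211543
  f'(2.200000) = 0.454545
  x_1 = 2.200000 - (-0.211543)/0.454545 = 2.665394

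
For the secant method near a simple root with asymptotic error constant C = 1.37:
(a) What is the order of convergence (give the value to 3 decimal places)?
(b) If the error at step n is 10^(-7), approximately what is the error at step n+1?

(a) Secant method has superlinear convergence with order φ = (1+√5)/2 ≈ 1.618.
    This means |e_{n+1}| ≈ C|e_n|^1.618.

(b) With |e_n| = 10^(-7) and C = 1.37:
    |e_{n+1}| ≈ 1.37 × (10^(-7))^1.618 = 1.37 × 10^(-11.33)

(a) ≈ 1.618 (golden ratio); (b) |e_{n+1}| ≈ 6.464e-12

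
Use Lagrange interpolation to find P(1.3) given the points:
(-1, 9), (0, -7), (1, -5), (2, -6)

Lagrange interpolation formula:
P(x) = Σ yᵢ × Lᵢ(x)
where Lᵢ(x) = Π_{j≠i} (x - xⱼ)/(xᵢ - xⱼ)

L_0(1.3) = (1.3 - 0)/(-1 - 0) × (1.3 - 1)/(-1 - 1) × (1.3 - 2)/(-1 - 2) = 0.045500
L_1(1.3) = (1.3 - (-1))/(0 - (-1)) × (1.3 - 1)/(0 - 1) × (1.3 - 2)/(0 - 2) = -0.241500
L_2(1.3) = (1.3 - (-1))/(1 - (-1)) × (1.3 - 0)/(1 - 0) × (1.3 - 2)/(1 - 2) = 1.046500
L_3(1.3) = (1.3 - (-1))/(2 - (-1)) × (1.3 - 0)/(2 - 0) × (1.3 - 1)/(2 - 1) = 0.149500

P(1.3) = 9×L_0(1.3) + (-7)×L_1(1.3) + (-5)×L_2(1.3) + (-6)×L_3(1.3)
P(1.3) = -4.029500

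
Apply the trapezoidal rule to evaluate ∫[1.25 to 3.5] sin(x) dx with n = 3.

f(x) = sin(x)
a = 1.25, b = 3.5, n = 3
h = (b - a)/n = 0.750000

Trapezoidal rule: (h/2)[f(x₀) + 2f(x₁) + 2f(x₂) + ... + f(xₙ)]

x_0 = 1.2500, f(x_0) = 0.948985, coefficient = 1
x_1 = 2.0000, f(x_1) = 0.909297, coefficient = 2
x_2 = 2.7500, f(x_2) = 0.381661, coefficient = 2
x_3 = 3.5000, f(x_3) = -0.350783, coefficient = 1

I ≈ (0.750000/2) × 3.180118 = 1.192544
Exact value: 1.251779
Error: 0.059235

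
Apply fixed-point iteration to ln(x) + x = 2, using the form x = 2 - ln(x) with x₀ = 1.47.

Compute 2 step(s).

Equation: ln(x) + x = 2
Fixed-point form: x = 2 - ln(x)
x₀ = 1.47

x_1 = g(1.470000) = 1.614738
x_2 = g(1.614738) = 1.520828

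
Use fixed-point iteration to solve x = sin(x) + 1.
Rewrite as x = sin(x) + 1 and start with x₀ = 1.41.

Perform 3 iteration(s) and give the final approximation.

Equation: x = sin(x) + 1
Fixed-point form: x = sin(x) + 1
x₀ = 1.41

x_1 = g(1.410000) = 1.987100
x_2 = g(1.987100) = 1.914590
x_3 = g(1.914590) = 1.941483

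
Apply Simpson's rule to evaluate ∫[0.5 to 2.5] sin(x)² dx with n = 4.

f(x) = sin(x)²
a = 0.5, b = 2.5, n = 4
h = (b - a)/n = 0.500000

Simpson's rule: (h/3)[f(x₀) + 4f(x₁) + 2f(x₂) + ... + f(xₙ)]

x_0 = 0.5000, f(x_0) = 0.229849, coefficient = 1
x_1 = 1.0000, f(x_1) = 0.708073, coefficient = 4
x_2 = 1.5000, f(x_2) = 0.994996, coefficient = 2
x_3 = 2.0000, f(x_3) = 0.826822, coefficient = 4
x_4 = 2.5000, f(x_4) = 0.358169, coefficient = 1

I ≈ (0.500000/3) × 8.717591 = 1.452932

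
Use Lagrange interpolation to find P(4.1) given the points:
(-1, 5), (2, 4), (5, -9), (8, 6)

Lagrange interpolation formula:
P(x) = Σ yᵢ × Lᵢ(x)
where Lᵢ(x) = Π_{j≠i} (x - xⱼ)/(xᵢ - xⱼ)

L_0(4.1) = (4.1 - 2)/(-1 - 2) × (4.1 - 5)/(-1 - 5) × (4.1 - 8)/(-1 - 8) = -0.045500
L_1(4.1) = (4.1 - (-1))/(2 - (-1)) × (4.1 - 5)/(2 - 5) × (4.1 - 8)/(2 - 8) = 0.331500
L_2(4.1) = (4.1 - (-1))/(5 - (-1)) × (4.1 - 2)/(5 - 2) × (4.1 - 8)/(5 - 8) = 0.773500
L_3(4.1) = (4.1 - (-1))/(8 - (-1)) × (4.1 - 2)/(8 - 2) × (4.1 - 5)/(8 - 5) = -0.059500

P(4.1) = 5×L_0(4.1) + 4×L_1(4.1) + (-9)×L_2(4.1) + 6×L_3(4.1)
P(4.1) = -6.220000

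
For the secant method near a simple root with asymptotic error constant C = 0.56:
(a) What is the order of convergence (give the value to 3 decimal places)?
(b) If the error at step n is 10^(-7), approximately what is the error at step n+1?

(a) Secant method has superlinear convergence with order φ = (1+√5)/2 ≈ 1.618.
    This means |e_{n+1}| ≈ C|e_n|^1.618.

(b) With |e_n| = 10^(-7) and C = 0.56:
    |e_{n+1}| ≈ 0.56 × (10^(-7))^1.618 = 0.56 × 10^(-11.33)

(a) ≈ 1.618 (golden ratio); (b) |e_{n+1}| ≈ 2.642e-12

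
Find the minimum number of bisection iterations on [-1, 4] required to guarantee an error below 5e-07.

We need (b-a)/2^n ≤ 5e-07
(4 - (-1))/2^n ≤ 5e-07
5/2^n ≤ 5e-07
2^n ≥ 10000000
n ≥ log₂(10000000) = 23.25
n ≥ 24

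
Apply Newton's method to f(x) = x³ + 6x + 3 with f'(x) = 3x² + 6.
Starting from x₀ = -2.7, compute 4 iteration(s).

f(x) = x³ + 6x + 3
f'(x) = 3x² + 6
x₀ = -2.7

Newton-Raphson formula: x_{n+1} = x_n - f(x_n)/f'(x_n)

Iteration 1:
  f(-2.700000) = -32.883000
  f'(-2.700000) = 27.870000
  x_1 = -2.700000 - (-32.883000)/27.870000 = -1.520129
Iteration 2:
  f(-1.520129) = -9.633478
  f'(-1.520129) = 12.932378
  x_2 = -1.520129 - (-9.633478)/12.932378 = -0.775218
Iteration 3:
  f(-0.775218) = -2.117182
  f'(-0.775218) = 7.802887
  x_3 = -0.775218 - (-2.117182)/7.802887 = -0.503884
Iteration 4:
  f(-0.503884) = -0.151242
  f'(-0.503884) = 6.761699
  x_4 = -0.503884 - (-0.151242)/6.761699 = -0.481517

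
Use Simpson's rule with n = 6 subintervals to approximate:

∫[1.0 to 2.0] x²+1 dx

f(x) = x²+1
a = 1.0, b = 2.0, n = 6
h = (b - a)/n = 0.166667

Simpson's rule: (h/3)[f(x₀) + 4f(x₁) + 2f(x₂) + ... + f(xₙ)]

x_0 = 1.0000, f(x_0) = 2.000000, coefficient = 1
x_1 = 1.1667, f(x_1) = 2.361111, coefficient = 4
x_2 = 1.3333, f(x_2) = 2.777778, coefficient = 2
x_3 = 1.5000, f(x_3) = 3.250000, coefficient = 4
x_4 = 1.6667, f(x_4) = 3.777778, coefficient = 2
x_5 = 1.8333, f(x_5) = 4.361111, coefficient = 4
x_6 = 2.0000, f(x_6) = 5.000000, coefficient = 1

I ≈ (0.166667/3) × 60.000000 = 3.333333
Exact value: 3.333333
Error: 0.000000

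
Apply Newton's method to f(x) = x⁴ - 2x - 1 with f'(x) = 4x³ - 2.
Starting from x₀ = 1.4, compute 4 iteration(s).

f(x) = x⁴ - 2x - 1
f'(x) = 4x³ - 2
x₀ = 1.4

Newton-Raphson formula: x_{n+1} = x_n - f(x_n)/f'(x_n)

Iteration 1:
  f(1.400000) = 0.041600
  f'(1.400000) = 8.976000
  x_1 = 1.400000 - 0.041600/8.976000 = 1.395365
Iteration 2:
  f(1.395365) = 0.000252
  f'(1.395365) = 8.867355
  x_2 = 1.395365 - 0.000252/8.867355 = 1.395337
Iteration 3:
  f(1.395337) = 0.000000
  f'(1.395337) = 8.866691
  x_3 = 1.395337 - 0.000000/8.866691 = 1.395337
Iteration 4:
  f(1.395337) = 0.000000
  f'(1.395337) = 8.866691
  x_4 = 1.395337 - 0.000000/8.866691 = 1.395337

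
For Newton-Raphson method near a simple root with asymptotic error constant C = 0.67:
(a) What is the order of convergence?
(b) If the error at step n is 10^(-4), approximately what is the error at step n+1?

(a) Newton-Raphson has quadratic (order 2) convergence near simple roots.
    This means |e_{n+1}| ≈ C|e_n|².

(b) With |e_n| = 10^(-4) and C = 0.67:
    |e_{n+1}| ≈ 0.67 × (10^(-4))² = 0.67 × 10^(-8)

(a) 2 (quadratic); (b) |e_{n+1}| ≈ 6.700e-09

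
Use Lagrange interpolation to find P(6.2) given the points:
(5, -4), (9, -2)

Lagrange interpolation formula:
P(x) = Σ yᵢ × Lᵢ(x)
where Lᵢ(x) = Π_{j≠i} (x - xⱼ)/(xᵢ - xⱼ)

L_0(6.2) = (6.2 - 9)/(5 - 9) = 0.700000
L_1(6.2) = (6.2 - 5)/(9 - 5) = 0.300000

P(6.2) = (-4)×L_0(6.2) + (-2)×L_1(6.2)
P(6.2) = -3.400000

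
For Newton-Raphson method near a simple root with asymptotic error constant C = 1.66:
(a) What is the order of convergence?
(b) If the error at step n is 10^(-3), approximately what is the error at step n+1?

(a) Newton-Raphson has quadratic (order 2) convergence near simple roots.
    This means |e_{n+1}| ≈ C|e_n|².

(b) With |e_n| = 10^(-3) and C = 1.66:
    |e_{n+1}| ≈ 1.66 × (10^(-3))² = 1.66 × 10^(-6)

(a) 2 (quadratic); (b) |e_{n+1}| ≈ 1.660e-06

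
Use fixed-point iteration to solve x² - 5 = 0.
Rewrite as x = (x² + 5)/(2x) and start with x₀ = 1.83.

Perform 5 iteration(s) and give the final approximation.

Equation: x² - 5 = 0
Fixed-point form: x = (x² + 5)/(2x)
x₀ = 1.83

x_1 = g(1.830000) = 2.281120
x_2 = g(2.281120) = 2.236513
x_3 = g(2.236513) = 2.236068
x_4 = g(2.236068) = 2.236068
x_5 = g(2.236068) = 2.236068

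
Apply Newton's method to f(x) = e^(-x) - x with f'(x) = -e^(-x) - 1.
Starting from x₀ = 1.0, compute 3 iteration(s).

f(x) = e^(-x) - x
f'(x) = -e^(-x) - 1
x₀ = 1.0

Newton-Raphson formula: x_{n+1} = x_n - f(x_n)/f'(x_n)

Iteration 1:
  f(1.000000) = -0.632121
  f'(1.000000) = -1.367879
  x_1 = 1.000000 - (-0.632121)/(-1.367879) = 0.537883
Iteration 2:
  f(0.537883) = 0.046100
  f'(0.537883) = -1.583983
  x_2 = 0.537883 - 0.046100/(-1.583983) = 0.566987
Iteration 3:
  f(0.566987) = 0.000245
  f'(0.566987) = -1.567232
  x_3 = 0.566987 - 0.000245/(-1.567232) = 0.567143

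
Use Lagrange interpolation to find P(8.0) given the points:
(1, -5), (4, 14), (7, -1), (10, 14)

Lagrange interpolation formula:
P(x) = Σ yᵢ × Lᵢ(x)
where Lᵢ(x) = Π_{j≠i} (x - xⱼ)/(xᵢ - xⱼ)

L_0(8.0) = (8.0 - 4)/(1 - 4) × (8.0 - 7)/(1 - 7) × (8.0 - 10)/(1 - 10) = 0.049383
L_1(8.0) = (8.0 - 1)/(4 - 1) × (8.0 - 7)/(4 - 7) × (8.0 - 10)/(4 - 10) = -0.259259
L_2(8.0) = (8.0 - 1)/(7 - 1) × (8.0 - 4)/(7 - 4) × (8.0 - 10)/(7 - 10) = 1.037037
L_3(8.0) = (8.0 - 1)/(10 - 1) × (8.0 - 4)/(10 - 4) × (8.0 - 7)/(10 - 7) = 0.172840

P(8.0) = (-5)×L_0(8.0) + 14×L_1(8.0) + (-1)×L_2(8.0) + 14×L_3(8.0)
P(8.0) = -2.493827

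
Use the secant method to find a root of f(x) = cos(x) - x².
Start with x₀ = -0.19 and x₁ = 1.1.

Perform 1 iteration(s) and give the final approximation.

f(x) = cos(x) - x²
x₀ = -0.19, x₁ = 1.1

Secant formula: x_{n+1} = x_n - f(x_n)(x_n - x_{n-1})/(f(x_n) - f(x_{n-1}))

Iteration 1:
  f(-0.190000) = 0.945904
  f(1.100000) = -0.756404
  x_2 = 1.100000 - (-0.756404)×(1.100000 - (-0.190000))/(-0.756404 - 0.945904)
       = 0.526801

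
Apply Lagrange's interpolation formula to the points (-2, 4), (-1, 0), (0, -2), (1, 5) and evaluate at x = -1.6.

Lagrange interpolation formula:
P(x) = Σ yᵢ × Lᵢ(x)
where Lᵢ(x) = Π_{j≠i} (x - xⱼ)/(xᵢ - xⱼ)

L_0(-1.6) = (-1.6 - (-1))/(-2 - (-1)) × (-1.6 - 0)/(-2 - 0) × (-1.6 - 1)/(-2 - 1) = 0.416000
L_1(-1.6) = (-1.6 - (-2))/(-1 - (-2)) × (-1.6 - 0)/(-1 - 0) × (-1.6 - 1)/(-1 - 1) = 0.832000
L_2(-1.6) = (-1.6 - (-2))/(0 - (-2)) × (-1.6 - (-1))/(0 - (-1)) × (-1.6 - 1)/(0 - 1) = -0.312000
L_3(-1.6) = (-1.6 - (-2))/(1 - (-2)) × (-1.6 - (-1))/(1 - (-1)) × (-1.6 - 0)/(1 - 0) = 0.064000

P(-1.6) = 4×L_0(-1.6) + 0×L_1(-1.6) + (-2)×L_2(-1.6) + 5×L_3(-1.6)
P(-1.6) = 2.608000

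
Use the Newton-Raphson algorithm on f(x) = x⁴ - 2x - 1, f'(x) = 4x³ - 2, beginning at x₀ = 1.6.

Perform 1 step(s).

f(x) = x⁴ - 2x - 1
f'(x) = 4x³ - 2
x₀ = 1.6

Newton-Raphson formula: x_{n+1} = x_n - f(x_n)/f'(x_n)

Iteration 1:
  f(1.600000) = 2.353600
  f'(1.600000) = 14.384000
  x_1 = 1.600000 - 2.353600/14.384000 = 1.436374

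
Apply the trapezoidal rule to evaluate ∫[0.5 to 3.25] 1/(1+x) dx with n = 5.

f(x) = 1/(1+x)
a = 0.5, b = 3.25, n = 5
h = (b - a)/n = 0.550000

Trapezoidal rule: (h/2)[f(x₀) + 2f(x₁) + 2f(x₂) + ... + f(xₙ)]

x_0 = 0.5000, f(x_0) = 0.666667, coefficient = 1
x_1 = 1.0500, f(x_1) = 0.487805, coefficient = 2
x_2 = 1.6000, f(x_2) = 0.384615, coefficient = 2
x_3 = 2.1500, f(x_3) = 0.317460, coefficient = 2
x_4 = 2.7000, f(x_4) = 0.270270, coefficient = 2
x_5 = 3.2500, f(x_5) = 0.235294, coefficient = 1

I ≈ (0.550000/2) × 3.822262 = 1.051122
Exact value: 1.041454
Error: 0.009668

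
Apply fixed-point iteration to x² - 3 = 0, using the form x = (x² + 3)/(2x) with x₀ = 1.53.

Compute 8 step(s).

Equation: x² - 3 = 0
Fixed-point form: x = (x² + 3)/(2x)
x₀ = 1.53

x_1 = g(1.530000) = 1.745392
x_2 = g(1.745392) = 1.732102
x_3 = g(1.732102) = 1.732051
x_4 = g(1.732051) = 1.732051
x_5 = g(1.732051) = 1.732051
x_6 = g(1.732051) = 1.732051
x_7 = g(1.732051) = 1.732051
x_8 = g(1.732051) = 1.732051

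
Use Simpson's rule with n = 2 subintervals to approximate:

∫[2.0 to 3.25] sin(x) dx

f(x) = sin(x)
a = 2.0, b = 3.25, n = 2
h = (b - a)/n = 0.625000

Simpson's rule: (h/3)[f(x₀) + 4f(x₁) + 2f(x₂) + ... + f(xₙ)]

x_0 = 2.0000, f(x_0) = 0.909297, coefficient = 1
x_1 = 2.6250, f(x_1) = 0.493920, coefficient = 4
x_2 = 3.2500, f(x_2) = -0.108195, coefficient = 1

I ≈ (0.625000/3) × 2.776783 = 0.578497
Exact value: 0.577983
Error: 0.000514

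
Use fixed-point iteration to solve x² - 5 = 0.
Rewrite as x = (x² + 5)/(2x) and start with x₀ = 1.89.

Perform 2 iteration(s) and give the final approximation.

Equation: x² - 5 = 0
Fixed-point form: x = (x² + 5)/(2x)
x₀ = 1.89

x_1 = g(1.890000) = 2.267751
x_2 = g(2.267751) = 2.236289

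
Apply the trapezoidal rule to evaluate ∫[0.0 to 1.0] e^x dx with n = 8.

f(x) = e^x
a = 0.0, b = 1.0, n = 8
h = (b - a)/n = 0.125000

Trapezoidal rule: (h/2)[f(x₀) + 2f(x₁) + 2f(x₂) + ... + f(xₙ)]

x_0 = 0.0000, f(x_0) = 1.000000, coefficient = 1
x_1 = 0.1250, f(x_1) = 1.133148, coefficient = 2
x_2 = 0.2500, f(x_2) = 1.284025, coefficient = 2
x_3 = 0.3750, f(x_3) = 1.454991, coefficient = 2
x_4 = 0.5000, f(x_4) = 1.648721, coefficient = 2
x_5 = 0.6250, f(x_5) = 1.868246, coefficient = 2
x_6 = 0.7500, f(x_6) = 2.117000, coefficient = 2
x_7 = 0.8750, f(x_7) = 2.398875, coefficient = 2
x_8 = 1.0000, f(x_8) = 2.718282, coefficient = 1

I ≈ (0.125000/2) × 27.528297 = 1.720519
Exact value: 1.718282
Error: 0.002237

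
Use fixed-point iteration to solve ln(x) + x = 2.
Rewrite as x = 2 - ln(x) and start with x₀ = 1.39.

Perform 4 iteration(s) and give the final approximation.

Equation: ln(x) + x = 2
Fixed-point form: x = 2 - ln(x)
x₀ = 1.39

x_1 = g(1.390000) = 1.670696
x_2 = g(1.670696) = 1.486760
x_3 = g(1.486760) = 1.603401
x_4 = g(1.603401) = 1.527873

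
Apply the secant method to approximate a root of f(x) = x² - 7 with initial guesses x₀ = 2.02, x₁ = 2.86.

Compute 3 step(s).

f(x) = x² - 7
x₀ = 2.02, x₁ = 2.86

Secant formula: x_{n+1} = x_n - f(x_n)(x_n - x_{n-1})/(f(x_n) - f(x_{n-1}))

Iteration 1:
  f(2.020000) = -2.919600
  f(2.860000) = 1.179600
  x_2 = 2.860000 - 1.179600×(2.860000 - 2.020000)/(1.179600 - (-2.919600))
       = 2.618279
Iteration 2:
  f(2.860000) = 1.179600
  f(2.618279) = -0.144617
  x_3 = 2.618279 - (-0.144617)×(2.618279 - 2.860000)/(-0.144617 - 1.179600)
       = 2.644677
Iteration 3:
  f(2.618279) = -0.144617
  f(2.644677) = -0.005684
  x_4 = 2.644677 - (-0.005684)×(2.644677 - 2.618279)/(-0.005684 - (-0.144617))
       = 2.645757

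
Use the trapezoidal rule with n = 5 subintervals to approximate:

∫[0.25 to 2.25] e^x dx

f(x) = e^x
a = 0.25, b = 2.25, n = 5
h = (b - a)/n = 0.400000

Trapezoidal rule: (h/2)[f(x₀) + 2f(x₁) + 2f(x₂) + ... + f(xₙ)]

x_0 = 0.2500, f(x_0) = 1.284025, coefficient = 1
x_1 = 0.6500, f(x_1) = 1.915541, coefficient = 2
x_2 = 1.0500, f(x_2) = 2.857651, coefficient = 2
x_3 = 1.4500, f(x_3) = 4.263115, coefficient = 2
x_4 = 1.8500, f(x_4) = 6.359820, coefficient = 2
x_5 = 2.2500, f(x_5) = 9.487736, coefficient = 1

I ≈ (0.400000/2) × 41.564013 = 8.312803
Exact value: 8.203710
Error: 0.109092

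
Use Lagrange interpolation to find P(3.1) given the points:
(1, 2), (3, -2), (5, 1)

Lagrange interpolation formula:
P(x) = Σ yᵢ × Lᵢ(x)
where Lᵢ(x) = Π_{j≠i} (x - xⱼ)/(xᵢ - xⱼ)

L_0(3.1) = (3.1 - 3)/(1 - 3) × (3.1 - 5)/(1 - 5) = -0.023750
L_1(3.1) = (3.1 - 1)/(3 - 1) × (3.1 - 5)/(3 - 5) = 0.997500
L_2(3.1) = (3.1 - 1)/(5 - 1) × (3.1 - 3)/(5 - 3) = 0.026250

P(3.1) = 2×L_0(3.1) + (-2)×L_1(3.1) + 1×L_2(3.1)
P(3.1) = -2.016250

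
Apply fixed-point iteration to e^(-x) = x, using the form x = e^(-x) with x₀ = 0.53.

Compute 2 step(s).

Equation: e^(-x) = x
Fixed-point form: x = e^(-x)
x₀ = 0.53

x_1 = g(0.530000) = 0.588605
x_2 = g(0.588605) = 0.555101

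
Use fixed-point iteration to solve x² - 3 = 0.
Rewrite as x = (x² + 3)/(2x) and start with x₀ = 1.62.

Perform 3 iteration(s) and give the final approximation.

Equation: x² - 3 = 0
Fixed-point form: x = (x² + 3)/(2x)
x₀ = 1.62

x_1 = g(1.620000) = 1.735926
x_2 = g(1.735926) = 1.732055
x_3 = g(1.732055) = 1.732051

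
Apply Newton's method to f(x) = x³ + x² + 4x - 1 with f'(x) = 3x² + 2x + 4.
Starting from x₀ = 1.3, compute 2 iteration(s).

f(x) = x³ + x² + 4x - 1
f'(x) = 3x² + 2x + 4
x₀ = 1.3

Newton-Raphson formula: x_{n+1} = x_n - f(x_n)/f'(x_n)

Iteration 1:
  f(1.300000) = 8.087000
  f'(1.300000) = 11.670000
  x_1 = 1.300000 - 8.087000/11.670000 = 0.607027
Iteration 2:
  f(0.607027) = 2.020265
  f'(0.607027) = 6.319497
  x_2 = 0.607027 - 2.020265/6.319497 = 0.287339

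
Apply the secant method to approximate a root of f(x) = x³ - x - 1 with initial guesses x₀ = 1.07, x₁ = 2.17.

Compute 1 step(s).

f(x) = x³ - x - 1
x₀ = 1.07, x₁ = 2.17

Secant formula: x_{n+1} = x_n - f(x_n)(x_n - x_{n-1})/(f(x_n) - f(x_{n-1}))

Iteration 1:
  f(1.070000) = -0.844957
  f(2.170000) = 7.048313
  x_2 = 2.170000 - 7.048313×(2.170000 - 1.070000)/(7.048313 - (-0.844957))
       = 1.187753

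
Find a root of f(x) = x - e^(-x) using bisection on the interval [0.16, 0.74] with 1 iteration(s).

f(x) = x - e^(-x)
Initial interval: [0.16, 0.74]

Iteration 1:
  c_1 = (0.160000 + 0.740000)/2 = 0.450000
  f(c_1) = f(0.450000) = -0.187628
  f(a) × f(c) ≥ 0, new interval: [0.450000, 0.740000]

After 1 iteration(s), the approximation is c_1 = 0.450000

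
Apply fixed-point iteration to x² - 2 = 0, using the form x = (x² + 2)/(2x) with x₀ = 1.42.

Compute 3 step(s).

Equation: x² - 2 = 0
Fixed-point form: x = (x² + 2)/(2x)
x₀ = 1.42

x_1 = g(1.420000) = 1.414225
x_2 = g(1.414225) = 1.414214
x_3 = g(1.414214) = 1.414214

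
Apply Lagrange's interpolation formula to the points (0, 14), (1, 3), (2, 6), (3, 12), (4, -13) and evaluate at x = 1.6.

Lagrange interpolation formula:
P(x) = Σ yᵢ × Lᵢ(x)
where Lᵢ(x) = Π_{j≠i} (x - xⱼ)/(xᵢ - xⱼ)

L_0(1.6) = (1.6 - 1)/(0 - 1) × (1.6 - 2)/(0 - 2) × (1.6 - 3)/(0 - 3) × (1.6 - 4)/(0 - 4) = -0.033600
L_1(1.6) = (1.6 - 0)/(1 - 0) × (1.6 - 2)/(1 - 2) × (1.6 - 3)/(1 - 3) × (1.6 - 4)/(1 - 4) = 0.358400
L_2(1.6) = (1.6 - 0)/(2 - 0) × (1.6 - 1)/(2 - 1) × (1.6 - 3)/(2 - 3) × (1.6 - 4)/(2 - 4) = 0.806400
L_3(1.6) = (1.6 - 0)/(3 - 0) × (1.6 - 1)/(3 - 1) × (1.6 - 2)/(3 - 2) × (1.6 - 4)/(3 - 4) = -0.153600
L_4(1.6) = (1.6 - 0)/(4 - 0) × (1.6 - 1)/(4 - 1) × (1.6 - 2)/(4 - 2) × (1.6 - 3)/(4 - 3) = 0.022400

P(1.6) = 14×L_0(1.6) + 3×L_1(1.6) + 6×L_2(1.6) + 12×L_3(1.6) + (-13)×L_4(1.6)
P(1.6) = 3.308800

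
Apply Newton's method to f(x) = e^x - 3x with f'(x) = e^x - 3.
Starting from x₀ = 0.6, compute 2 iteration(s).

f(x) = e^x - 3x
f'(x) = e^x - 3
x₀ = 0.6

Newton-Raphson formula: x_{n+1} = x_n - f(x_n)/f'(x_n)

Iteration 1:
  f(0.600000) = 0.022119
  f'(0.600000) = -1.177881
  x_1 = 0.600000 - 0.022119/(-1.177881) = 0.618778
Iteration 2:
  f(0.618778) = 0.000323
  f'(0.618778) = -1.143341
  x_2 = 0.618778 - 0.000323/(-1.143341) = 0.619061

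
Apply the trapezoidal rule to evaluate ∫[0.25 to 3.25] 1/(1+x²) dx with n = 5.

f(x) = 1/(1+x²)
a = 0.25, b = 3.25, n = 5
h = (b - a)/n = 0.600000

Trapezoidal rule: (h/2)[f(x₀) + 2f(x₁) + 2f(x₂) + ... + f(xₙ)]

x_0 = 0.2500, f(x_0) = 0.941176, coefficient = 1
x_1 = 0.8500, f(x_1) = 0.580552, coefficient = 2
x_2 = 1.4500, f(x_2) = 0.322321, coefficient = 2
x_3 = 2.0500, f(x_3) = 0.192215, coefficient = 2
x_4 = 2.6500, f(x_4) = 0.124649, coefficient = 2
x_5 = 3.2500, f(x_5) = 0.086486, coefficient = 1

I ≈ (0.600000/2) × 3.467137 = 1.040141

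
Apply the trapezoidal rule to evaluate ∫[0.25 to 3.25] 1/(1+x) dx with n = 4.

f(x) = 1/(1+x)
a = 0.25, b = 3.25, n = 4
h = (b - a)/n = 0.750000

Trapezoidal rule: (h/2)[f(x₀) + 2f(x₁) + 2f(x₂) + ... + f(xₙ)]

x_0 = 0.2500, f(x_0) = 0.800000, coefficient = 1
x_1 = 1.0000, f(x_1) = 0.500000, coefficient = 2
x_2 = 1.7500, f(x_2) = 0.363636, coefficient = 2
x_3 = 2.5000, f(x_3) = 0.285714, coefficient = 2
x_4 = 3.2500, f(x_4) = 0.235294, coefficient = 1

I ≈ (0.750000/2) × 3.333995 = 1.250248
Exact value: 1.223775
Error: 0.026473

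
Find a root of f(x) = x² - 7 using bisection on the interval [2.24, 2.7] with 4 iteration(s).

f(x) = x² - 7
Initial interval: [2.24, 2.7]

Iteration 1:
  c_1 = (2.240000 + 2.700000)/2 = 2.470000
  f(c_1) = f(2.470000) = -0.899100
  f(a) × f(c) ≥ 0, new interval: [2.470000, 2.700000]
Iteration 2:
  c_2 = (2.470000 + 2.700000)/2 = 2.585000
  f(c_2) = f(2.585000) = -0.317775
  f(a) × f(c) ≥ 0, new interval: [2.585000, 2.700000]
Iteration 3:
  c_3 = (2.585000 + 2.700000)/2 = 2.642500
  f(c_3) = f(2.642500) = -0.017194
  f(a) × f(c) ≥ 0, new interval: [2.642500, 2.700000]
Iteration 4:
  c_4 = (2.642500 + 2.700000)/2 = 2.671250
  f(c_4) = f(2.671250) = 0.135577
  f(a) × f(c) < 0, new interval: [2.642500, 2.671250]

After 4 iteration(s), the approximation is c_4 = 2.671250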